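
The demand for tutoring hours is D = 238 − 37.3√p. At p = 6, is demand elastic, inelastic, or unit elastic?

inelastic

At p = 6, D = 146.634.
dD/dp = −37.3/(2√p) = −37.3/(2·2.4495).
Point elasticity E = (dD/dp)·(p/D) = -7.6138 × 6/146.634 ≈ -0.312.
|E| ≈ 0.312 < 1, so demand is inelastic.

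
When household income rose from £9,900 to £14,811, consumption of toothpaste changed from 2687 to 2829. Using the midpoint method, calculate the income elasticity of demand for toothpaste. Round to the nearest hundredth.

0.13

%ΔQ = (2829 − 2687)/[(2687+2829)/2] = 142/2758 ≈ 0.0515.
%ΔY = (14,811 − 9,900)/[(9,900+14,811)/2] = 4911/12355.5 ≈ 0.3975.
E_I = %ΔQ/%ΔY ≈ 0.13.
E_I ∈ (0,1): normal good (necessity).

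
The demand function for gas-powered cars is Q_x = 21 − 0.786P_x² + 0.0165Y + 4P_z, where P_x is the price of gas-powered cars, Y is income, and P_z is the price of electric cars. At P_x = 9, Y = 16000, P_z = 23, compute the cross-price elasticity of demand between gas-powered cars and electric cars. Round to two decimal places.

0.29

Substituting, Q_x = 21 − 0.786(9)² + 0.0165(16000) + 4(23) = 21 − 63.666 + 264 + 92 = 313.334.
∂Q_x/∂P_z = +4, so E_xy = 4·(23/313.334) ≈ 0.29.
E_xy > 0: the goods are substitutes.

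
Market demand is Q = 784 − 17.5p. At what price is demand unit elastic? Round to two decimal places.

22.40

For linear demand Q = a − bp, E = −bp/(a − bp). |E| = 1 ⇒ bp = a − bp ⇒ p = a/(2b).
p = 784/(2·17.5) = 22.40.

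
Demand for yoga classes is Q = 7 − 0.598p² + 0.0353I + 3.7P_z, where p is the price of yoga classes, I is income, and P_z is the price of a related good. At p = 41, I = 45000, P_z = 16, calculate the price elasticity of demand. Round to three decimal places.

-3.096

At the given point, Q = 7 − 0.598(41)² + 0.0353(45000) + 3.7(16) = 7 − 1005.238 + 1588.5 + 59.2 = 649.462.
∂Q/∂p = −2·0.598·p = -49.036, so E_p = -49.036·(41/649.462) ≈ -3.096.
|E_p| > 1: demand is elastic.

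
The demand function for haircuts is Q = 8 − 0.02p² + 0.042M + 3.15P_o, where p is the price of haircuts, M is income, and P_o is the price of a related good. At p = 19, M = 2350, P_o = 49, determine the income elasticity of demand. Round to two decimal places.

At the given point, Q = 8 − 0.02(19)² + 0.042(2350) + 3.15(49) = 8 − 7.22 + 98.7 + 154.35 = 253.83.
∂Q/∂M = +0.042, so E_I = 0.042·(2350/253.83) ≈ 0.39.
E_I ∈ (0,1): normal good (necessity).

0.39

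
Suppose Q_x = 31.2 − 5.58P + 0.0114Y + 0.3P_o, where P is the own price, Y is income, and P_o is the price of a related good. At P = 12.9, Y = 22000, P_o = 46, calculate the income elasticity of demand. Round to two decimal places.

Q_x = 31.2 − 5.58(12.9) + 0.0114(22000) + 0.3(46) = 31.2 − 71.982 + 250.8 + 13.8 = 223.818.
∂Q_x/∂Y = +0.0114, so E_I = 0.0114·(22000/223.818) ≈ 1.12.
E_I > 1: normal good (luxury).

1.12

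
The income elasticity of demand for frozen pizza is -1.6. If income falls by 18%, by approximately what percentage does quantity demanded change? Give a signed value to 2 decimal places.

%ΔQ ≈ E × %ΔI = (-1.6) × (-18%) = 28.80%.

28.80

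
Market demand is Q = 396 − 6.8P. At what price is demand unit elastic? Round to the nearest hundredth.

For linear demand Q = a − bP, E = −bP/(a − bP). |E| = 1 ⇒ bP = a − bP ⇒ P = a/(2b).
P = 396/(2·6.8) ≈ 29.12.

29.12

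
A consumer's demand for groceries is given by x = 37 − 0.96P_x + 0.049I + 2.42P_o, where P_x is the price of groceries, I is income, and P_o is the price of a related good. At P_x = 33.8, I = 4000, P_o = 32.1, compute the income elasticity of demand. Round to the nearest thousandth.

0.704

x = 37 − 0.96(33.8) + 0.049(4000) + 2.42(32.1) = 37 − 32.448 + 196 + 77.682 = 278.234.
∂x/∂I = +0.049, so E_I = 0.049·(4000/278.234) ≈ 0.704.
E_I ∈ (0,1): normal good (necessity).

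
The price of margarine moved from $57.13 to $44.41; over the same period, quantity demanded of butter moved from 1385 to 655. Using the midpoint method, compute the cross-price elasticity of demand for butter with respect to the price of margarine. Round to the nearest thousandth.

2.857

%ΔQ_x = (655 − 1385)/[(1385+655)/2] = -730/1020 ≈ -0.7157.
%ΔP_y = (44.41 − 57.13)/[(57.13+44.41)/2] ≈ -0.2505.
E_xy = -0.7157/-0.2505 ≈ 2.857.
E_xy > 0, so butter and margarine are substitutes.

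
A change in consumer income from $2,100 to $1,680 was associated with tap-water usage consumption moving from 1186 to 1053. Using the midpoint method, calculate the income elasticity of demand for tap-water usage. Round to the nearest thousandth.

%ΔQ = (1053 − 1186)/[(1186+1053)/2] = -133/1119.5 ≈ -0.1188.
%ΔI = (1,680 − 2,100)/[(2,100+1,680)/2] = -420/1890 ≈ -0.2222.
E_I = %ΔQ/%ΔI ≈ 0.535.
E_I ∈ (0,1): normal good (necessity).

0.535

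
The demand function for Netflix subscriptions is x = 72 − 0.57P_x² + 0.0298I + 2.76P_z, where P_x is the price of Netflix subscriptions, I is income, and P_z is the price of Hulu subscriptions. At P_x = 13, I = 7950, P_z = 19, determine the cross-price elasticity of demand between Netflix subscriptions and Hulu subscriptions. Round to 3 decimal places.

First evaluate x: 72 − 0.57(13)² + 0.0298(7950) + 2.76(19) = 72 − 96.33 + 236.91 + 52.44 = 265.02.
∂x/∂P_z = +2.76, so E_xy = 2.76·(19/265.02) ≈ 0.198.
E_xy > 0: the goods are substitutes.

0.198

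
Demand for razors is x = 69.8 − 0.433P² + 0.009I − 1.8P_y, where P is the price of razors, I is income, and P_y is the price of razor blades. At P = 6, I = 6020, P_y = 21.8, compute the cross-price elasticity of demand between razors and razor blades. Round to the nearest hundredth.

Substituting, x = 69.8 − 0.433(6)² + 0.009(6020) − 1.8(21.8) = 69.8 − 15.588 + 54.18 − 39.24 = 69.152.
∂x/∂P_y = −1.8, so E_xy = -1.8·(21.8/69.152) ≈ -0.57.
E_xy < 0: the goods are complements.

-0.57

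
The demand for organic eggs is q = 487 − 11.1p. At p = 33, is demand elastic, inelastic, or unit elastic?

elastic

At p = 33, q = 120.7.
dq/dp = −11.1.
Point elasticity E = (dq/dp)·(p/q) = -11.1 × 33/120.7 ≈ -3.035.
|E| ≈ 3.035 > 1, so demand is elastic.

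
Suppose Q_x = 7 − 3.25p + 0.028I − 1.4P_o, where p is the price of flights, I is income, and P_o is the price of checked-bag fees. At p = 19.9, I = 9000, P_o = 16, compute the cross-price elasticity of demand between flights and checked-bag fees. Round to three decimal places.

-0.130

At the given point, Q_x = 7 − 3.25(19.9) + 0.028(9000) − 1.4(16) = 7 − 64.675 + 252 − 22.4 = 171.925.
∂Q_x/∂P_o = −1.4, so E_xy = -1.4·(16/171.925) ≈ -0.130.
E_xy < 0: the goods are complements.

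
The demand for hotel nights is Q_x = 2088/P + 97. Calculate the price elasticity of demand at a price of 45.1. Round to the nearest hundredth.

At P = 45.1, Q_x = 143.2971.
dQ_x/dP = −2088/P² = −1.0265.
Point elasticity E = (dQ_x/dP)·(P/Q_x) = -1.0265 × 45.1/143.2971 ≈ -0.32.
|E| < 1, so demand is inelastic at this price.

-0.32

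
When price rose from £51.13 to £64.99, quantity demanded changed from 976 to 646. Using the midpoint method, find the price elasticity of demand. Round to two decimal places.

%Δq = (646 − 976)/[(976 + 646)/2] = -330/811 ≈ -0.4069.
%ΔP = (64.99 − 51.13)/[(51.13 + 64.99)/2] = 13.86/58.06 ≈ 0.2387.
Arc elasticity E = %Δq/%ΔP ≈ -0.4069/0.2387 ≈ -1.70.
|E| > 1: demand is elastic over this range.

-1.70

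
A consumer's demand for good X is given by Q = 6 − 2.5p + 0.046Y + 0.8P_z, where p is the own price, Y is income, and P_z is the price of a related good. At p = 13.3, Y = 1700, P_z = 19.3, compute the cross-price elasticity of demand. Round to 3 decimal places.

Evaluating quantity at (p, Y, P_z) gives Q = 6 − 2.5(13.3) + 0.046(1700) + 0.8(19.3) = 6 − 33.25 + 78.2 + 15.44 = 66.39.
∂Q/∂P_z = +0.8, so E_xy = 0.8·(19.3/66.39) ≈ 0.233.
E_xy > 0: the goods are substitutes.

0.233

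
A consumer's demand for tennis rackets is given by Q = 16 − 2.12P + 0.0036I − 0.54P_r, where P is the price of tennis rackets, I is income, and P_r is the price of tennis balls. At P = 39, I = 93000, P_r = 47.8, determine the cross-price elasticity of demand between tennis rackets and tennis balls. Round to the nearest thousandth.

-0.107

First evaluate Q: 16 − 2.12(39) + 0.0036(93000) − 0.54(47.8) = 16 − 82.68 + 334.8 − 25.812 = 242.308.
∂Q/∂P_r = −0.54, so E_xy = -0.54·(47.8/242.308) ≈ -0.107.
E_xy < 0: the goods are complements.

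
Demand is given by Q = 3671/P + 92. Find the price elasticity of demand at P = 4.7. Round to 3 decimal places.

-0.895

At P = 4.7, Q = 873.0638.
dQ/dP = −3671/P² = −166.1838.
Point elasticity E = (dQ/dP)·(P/Q) = -166.1838 × 4.7/873.0638 ≈ -0.895.
|E| < 1, so demand is inelastic at this price.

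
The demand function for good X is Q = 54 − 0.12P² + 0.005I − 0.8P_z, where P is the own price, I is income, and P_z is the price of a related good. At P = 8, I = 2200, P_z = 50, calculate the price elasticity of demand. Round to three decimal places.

Evaluating quantity at (P, I, P_z) gives Q = 54 − 0.12(8)² + 0.005(2200) − 0.8(50) = 54 − 7.68 + 11 − 40 = 17.32.
∂Q/∂P = −2·0.12·P = -1.92, so E_p = -1.92·(8/17.32) ≈ -0.887.
|E_p| < 1: demand is inelastic.

-0.887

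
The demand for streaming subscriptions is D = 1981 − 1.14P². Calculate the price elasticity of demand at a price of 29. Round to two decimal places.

At P = 29, D = 1022.26.
dD/dP = −2·1.14·P = −66.12.
Point elasticity E = (dD/dP)·(P/D) = -66.12 × 29/1022.26 ≈ -1.88.
|E| > 1, so demand is elastic at this price.

-1.88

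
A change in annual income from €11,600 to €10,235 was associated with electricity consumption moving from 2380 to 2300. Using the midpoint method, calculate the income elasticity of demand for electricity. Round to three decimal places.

%ΔQ = (2300 − 2380)/[(2380+2300)/2] = -80/2340 ≈ -0.0342.
%ΔI = (10,235 − 11,600)/[(11,600+10,235)/2] = -1365/10917.5 ≈ -0.1250.
E_I = %ΔQ/%ΔI ≈ 0.273.
E_I ∈ (0,1): normal good (necessity).

0.273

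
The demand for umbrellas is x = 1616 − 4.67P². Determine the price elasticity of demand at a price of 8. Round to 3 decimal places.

-0.454

At P = 8, x = 1317.12.
dx/dP = −2·4.67·P = −74.72.
Point elasticity E = (dx/dP)·(P/x) = -74.72 × 8/1317.12 ≈ -0.454.
|E| < 1, so demand is inelastic at this price.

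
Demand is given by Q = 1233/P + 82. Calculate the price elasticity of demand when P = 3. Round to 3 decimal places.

-0.834

At P = 3, Q = 493.
dQ/dP = −1233/P² = −137.
Point elasticity E = (dQ/dP)·(P/Q) = -137 × 3/493 ≈ -0.834.
|E| < 1, so demand is inelastic at this price.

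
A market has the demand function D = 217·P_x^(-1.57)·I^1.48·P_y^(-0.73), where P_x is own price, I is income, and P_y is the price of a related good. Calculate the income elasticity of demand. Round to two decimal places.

For a Cobb–Douglas (constant-elasticity) form D = A·I^α·…, the elasticity with respect to I equals the exponent α at every point.
Here the exponent on I is 1.48, so the income elasticity of demand is 1.48.

1.48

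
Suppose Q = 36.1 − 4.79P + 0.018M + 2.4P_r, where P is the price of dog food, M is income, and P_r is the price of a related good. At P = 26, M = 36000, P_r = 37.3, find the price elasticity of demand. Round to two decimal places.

First evaluate Q: 36.1 − 4.79(26) + 0.018(36000) + 2.4(37.3) = 36.1 − 124.54 + 648 + 89.52 = 649.08.
∂Q/∂P = −4.79, so E_p = (−4.79)·(26/649.08) ≈ -0.19.
|E_p| < 1: demand is inelastic.

-0.19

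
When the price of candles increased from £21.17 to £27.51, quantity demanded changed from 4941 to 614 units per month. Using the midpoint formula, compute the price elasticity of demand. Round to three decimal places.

%ΔQ = (614 − 4941)/[(4941 + 614)/2] = -4327/2777.5 ≈ -1.5579.
%Δp = (27.51 − 21.17)/[(21.17 + 27.51)/2] = 6.34/24.34 ≈ 0.2605.
Arc elasticity E = %ΔQ/%Δp ≈ -1.5579/0.2605 ≈ -5.981.
|E| > 1: demand is elastic over this range.

-5.981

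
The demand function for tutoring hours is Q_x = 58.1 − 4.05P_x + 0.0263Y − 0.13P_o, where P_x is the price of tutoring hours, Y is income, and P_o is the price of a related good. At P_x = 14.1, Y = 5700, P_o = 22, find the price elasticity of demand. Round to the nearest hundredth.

First evaluate Q_x: 58.1 − 4.05(14.1) + 0.0263(5700) − 0.13(22) = 58.1 − 57.105 + 149.91 − 2.86 = 148.045.
∂Q_x/∂P_x = −4.05, so E_p = (−4.05)·(14.1/148.045) ≈ -0.39.
|E_p| < 1: demand is inelastic.

-0.39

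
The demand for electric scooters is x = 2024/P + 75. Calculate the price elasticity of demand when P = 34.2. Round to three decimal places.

-0.441

At P = 34.2, x = 134.1813.
dx/dP = −2024/P² = −1.7304.
Point elasticity E = (dx/dP)·(P/x) = -1.7304 × 34.2/134.1813 ≈ -0.441.
|E| < 1, so demand is inelastic at this price.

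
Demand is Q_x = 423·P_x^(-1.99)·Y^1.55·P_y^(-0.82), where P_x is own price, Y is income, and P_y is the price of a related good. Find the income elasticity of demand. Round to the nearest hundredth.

For a Cobb–Douglas (constant-elasticity) form Q_x = A·Y^α·…, the elasticity with respect to Y equals the exponent α at every point.
Here the exponent on Y is 1.55, so the income elasticity of demand is 1.55.

1.55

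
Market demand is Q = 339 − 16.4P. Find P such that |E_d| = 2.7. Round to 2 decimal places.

15.08

Set −bP/(a − bP) = −2.7 ⇒ bP = 2.7(a − bP) ⇒ bP(1+2.7) = 2.7·a.
P = 2.7·339/(16.4·3.7) ≈ 15.08.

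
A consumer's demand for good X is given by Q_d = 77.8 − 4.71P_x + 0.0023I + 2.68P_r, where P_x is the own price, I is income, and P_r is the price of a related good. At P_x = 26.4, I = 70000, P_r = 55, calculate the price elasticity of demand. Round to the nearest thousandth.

At the given point, Q_d = 77.8 − 4.71(26.4) + 0.0023(70000) + 2.68(55) = 77.8 − 124.344 + 161 + 147.4 = 261.856.
∂Q_d/∂P_x = −4.71, so E_p = (−4.71)·(26.4/261.856) ≈ -0.475.
|E_p| < 1: demand is inelastic.

-0.475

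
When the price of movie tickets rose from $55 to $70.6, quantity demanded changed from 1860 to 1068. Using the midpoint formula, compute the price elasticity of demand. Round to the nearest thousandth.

-2.178

%Δq = (1068 − 1860)/[(1860 + 1068)/2] = -792/1464 ≈ -0.5410.
%ΔP = (70.6 − 55)/[(55 + 70.6)/2] = 15.6/62.8 ≈ 0.2484.
Arc elasticity E = %Δq/%ΔP ≈ -0.5410/0.2484 ≈ -2.178.
|E| > 1: demand is elastic over this range.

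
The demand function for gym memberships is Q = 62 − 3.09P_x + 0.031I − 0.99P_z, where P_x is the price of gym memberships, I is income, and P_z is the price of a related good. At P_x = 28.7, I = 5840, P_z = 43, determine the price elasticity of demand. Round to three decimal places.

Substituting, Q = 62 − 3.09(28.7) + 0.031(5840) − 0.99(43) = 62 − 88.683 + 181.04 − 42.57 = 111.787.
∂Q/∂P_x = −3.09, so E_p = (−3.09)·(28.7/111.787) ≈ -0.793.
|E_p| < 1: demand is inelastic.

-0.793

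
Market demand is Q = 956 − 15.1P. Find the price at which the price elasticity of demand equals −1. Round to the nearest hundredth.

For linear demand Q = a − bP, E = −bP/(a − bP). |E| = 1 ⇒ bP = a − bP ⇒ P = a/(2b).
P = 956/(2·15.1) ≈ 31.66.

31.66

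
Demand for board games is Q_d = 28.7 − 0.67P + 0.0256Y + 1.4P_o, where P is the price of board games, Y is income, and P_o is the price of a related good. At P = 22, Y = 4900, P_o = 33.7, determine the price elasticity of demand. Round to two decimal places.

At the given point, Q_d = 28.7 − 0.67(22) + 0.0256(4900) + 1.4(33.7) = 28.7 − 14.74 + 125.44 + 47.18 = 186.58.
∂Q_d/∂P = −0.67, so E_p = (−0.67)·(22/186.58) ≈ -0.08.
|E_p| < 1: demand is inelastic.

-0.08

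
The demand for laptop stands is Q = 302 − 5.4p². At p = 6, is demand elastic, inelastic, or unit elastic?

elastic

At p = 6, Q = 107.6.
dQ/dp = −2·5.4·p = −64.8.
Point elasticity E = (dQ/dp)·(p/Q) = -64.8 × 6/107.6 ≈ -3.613.
|E| ≈ 3.613 > 1, so demand is elastic.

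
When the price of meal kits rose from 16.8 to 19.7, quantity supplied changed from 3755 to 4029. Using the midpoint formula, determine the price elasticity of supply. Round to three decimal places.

%ΔQ = (4029 − 3755)/[(3755 + 4029)/2] = 274/3892 ≈ 0.0704.
%ΔP = (19.7 − 16.8)/[(16.8 + 19.7)/2] = 2.9/18.25 ≈ 0.1589.
Arc elasticity E = %ΔQ/%ΔP ≈ 0.0704/0.1589 ≈ 0.443.
|E| < 1: supply is inelastic over this range.

0.443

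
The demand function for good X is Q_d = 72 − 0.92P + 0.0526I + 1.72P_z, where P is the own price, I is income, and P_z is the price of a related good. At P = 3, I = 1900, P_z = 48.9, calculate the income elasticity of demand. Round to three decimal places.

At the given point, Q_d = 72 − 0.92(3) + 0.0526(1900) + 1.72(48.9) = 72 − 2.76 + 99.94 + 84.108 = 253.288.
∂Q_d/∂I = +0.0526, so E_I = 0.0526·(1900/253.288) ≈ 0.395.
E_I ∈ (0,1): normal good (necessity).

0.395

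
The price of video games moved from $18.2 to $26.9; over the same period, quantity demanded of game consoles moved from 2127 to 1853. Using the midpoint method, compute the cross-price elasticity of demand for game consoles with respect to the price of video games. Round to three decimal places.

%ΔQ_x = (1853 − 2127)/[(2127+1853)/2] = -274/1990 ≈ -0.1377.
%ΔP_y = (26.9 − 18.2)/[(18.2+26.9)/2] ≈ 0.3858.
E_xy = -0.1377/0.3858 ≈ -0.357.
E_xy < 0, so game consoles and video games are complements.

-0.357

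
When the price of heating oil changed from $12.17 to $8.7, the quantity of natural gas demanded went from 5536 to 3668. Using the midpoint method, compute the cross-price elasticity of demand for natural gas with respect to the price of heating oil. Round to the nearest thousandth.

%ΔQ_x = (3668 − 5536)/[(5536+3668)/2] = -1868/4602 ≈ -0.4059.
%ΔP_y = (8.7 − 12.17)/[(12.17+8.7)/2] ≈ -0.3325.
E_xy = -0.4059/-0.3325 ≈ 1.221.
E_xy > 0, so natural gas and heating oil are substitutes.

1.221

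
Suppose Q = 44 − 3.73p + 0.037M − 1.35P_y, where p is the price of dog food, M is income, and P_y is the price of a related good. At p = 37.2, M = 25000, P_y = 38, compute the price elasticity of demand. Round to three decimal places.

-0.178

Q = 44 − 3.73(37.2) + 0.037(25000) − 1.35(38) = 44 − 138.756 + 925 − 51.3 = 778.944.
∂Q/∂p = −3.73, so E_p = (−3.73)·(37.2/778.944) ≈ -0.178.
|E_p| < 1: demand is inelastic.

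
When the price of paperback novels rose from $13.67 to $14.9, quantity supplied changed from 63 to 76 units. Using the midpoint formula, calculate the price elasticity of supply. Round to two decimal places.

%ΔQ = (76 − 63)/[(63 + 76)/2] = 13/69.5 ≈ 0.1871.
%Δp = (14.9 − 13.67)/[(13.67 + 14.9)/2] = 1.23/14.285 ≈ 0.0861.
Arc elasticity E = %ΔQ/%Δp ≈ 0.1871/0.0861 ≈ 2.17.
|E| > 1: supply is elastic over this range.

2.17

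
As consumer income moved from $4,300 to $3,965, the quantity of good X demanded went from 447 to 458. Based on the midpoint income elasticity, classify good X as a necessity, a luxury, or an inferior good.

inferior

%ΔQ = (458 − 447)/[(447+458)/2] = 11/452.5 ≈ 0.0243.
%ΔI = (3,965 − 4,300)/[(4,300+3,965)/2] = -335/4132.5 ≈ -0.0811.
E_I = %ΔQ/%ΔI ≈ -0.300.
E_I < 0: inferior good.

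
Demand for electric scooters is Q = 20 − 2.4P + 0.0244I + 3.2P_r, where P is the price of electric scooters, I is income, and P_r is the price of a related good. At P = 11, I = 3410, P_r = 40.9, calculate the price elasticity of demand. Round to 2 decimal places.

-0.13

First evaluate Q: 20 − 2.4(11) + 0.0244(3410) + 3.2(40.9) = 20 − 26.4 + 83.204 + 130.88 = 207.684.
∂Q/∂P = −2.4, so E_p = (−2.4)·(11/207.684) ≈ -0.13.
|E_p| < 1: demand is inelastic.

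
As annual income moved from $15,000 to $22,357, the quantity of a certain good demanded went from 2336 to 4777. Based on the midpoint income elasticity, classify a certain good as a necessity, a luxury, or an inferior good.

%ΔQ = (4777 − 2336)/[(2336+4777)/2] = 2441/3556.5 ≈ 0.6863.
%ΔI = (22,357 − 15,000)/[(15,000+22,357)/2] = 7357/18678.5 ≈ 0.3939.
E_I = %ΔQ/%ΔI ≈ 1.743.
E_I > 1: normal good (luxury).

luxury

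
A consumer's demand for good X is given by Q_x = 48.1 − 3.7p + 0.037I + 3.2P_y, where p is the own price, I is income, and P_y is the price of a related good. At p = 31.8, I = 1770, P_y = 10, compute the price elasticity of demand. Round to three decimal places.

Q_x = 48.1 − 3.7(31.8) + 0.037(1770) + 3.2(10) = 48.1 − 117.66 + 65.49 + 32 = 27.93.
∂Q_x/∂p = −3.7, so E_p = (−3.7)·(31.8/27.93) ≈ -4.213.
|E_p| > 1: demand is elastic.

-4.213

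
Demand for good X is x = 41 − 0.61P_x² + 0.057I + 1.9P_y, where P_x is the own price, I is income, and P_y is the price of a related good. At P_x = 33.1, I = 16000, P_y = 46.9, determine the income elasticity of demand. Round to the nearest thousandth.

Substituting, x = 41 − 0.61(33.1)² + 0.057(16000) + 1.9(46.9) = 41 − 668.3221 + 912 + 89.11 = 373.7879.
∂x/∂I = +0.057, so E_I = 0.057·(16000/373.7879) ≈ 2.440.
E_I > 1: normal good (luxury).

2.440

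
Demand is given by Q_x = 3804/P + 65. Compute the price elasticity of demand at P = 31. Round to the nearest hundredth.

-0.65

At P = 31, Q_x = 187.7097.
dQ_x/dP = −3804/P² = −3.9584.
Point elasticity E = (dQ_x/dP)·(P/Q_x) = -3.9584 × 31/187.7097 ≈ -0.65.
|E| < 1, so demand is inelastic at this price.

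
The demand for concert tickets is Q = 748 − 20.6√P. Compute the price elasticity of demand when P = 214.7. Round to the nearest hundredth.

At P = 214.7, Q = 446.1555.
dQ/dP = −20.6/(2√P) = −20.6/(2·14.6526).
Point elasticity E = (dQ/dP)·(P/Q) = -0.7029 × 214.7/446.1555 ≈ -0.34.
|E| < 1, so demand is inelastic at this price.

-0.34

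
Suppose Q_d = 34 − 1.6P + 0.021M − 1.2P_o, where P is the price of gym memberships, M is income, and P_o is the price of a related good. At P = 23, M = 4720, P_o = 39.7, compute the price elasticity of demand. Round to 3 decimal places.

-0.756

First evaluate Q_d: 34 − 1.6(23) + 0.021(4720) − 1.2(39.7) = 34 − 36.8 + 99.12 − 47.64 = 48.68.
∂Q_d/∂P = −1.6, so E_p = (−1.6)·(23/48.68) ≈ -0.756.
|E_p| < 1: demand is inelastic.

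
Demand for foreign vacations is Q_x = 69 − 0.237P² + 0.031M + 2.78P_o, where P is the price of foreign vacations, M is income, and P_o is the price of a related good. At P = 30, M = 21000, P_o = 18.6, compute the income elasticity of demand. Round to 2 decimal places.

1.17

First evaluate Q_x: 69 − 0.237(30)² + 0.031(21000) + 2.78(18.6) = 69 − 213.3 + 651 + 51.708 = 558.408.
∂Q_x/∂M = +0.031, so E_I = 0.031·(21000/558.408) ≈ 1.17.
E_I > 1: normal good (luxury).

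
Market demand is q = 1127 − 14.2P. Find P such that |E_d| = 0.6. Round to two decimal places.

Set −bP/(a − bP) = −0.6 ⇒ bP = 0.6(a − bP) ⇒ bP(1+0.6) = 0.6·a.
P = 0.6·1127/(14.2·1.6) ≈ 29.76.

29.76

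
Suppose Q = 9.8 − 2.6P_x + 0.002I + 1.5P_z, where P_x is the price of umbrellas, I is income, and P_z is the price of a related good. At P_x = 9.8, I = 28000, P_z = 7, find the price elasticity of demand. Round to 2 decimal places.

-0.50

First evaluate Q: 9.8 − 2.6(9.8) + 0.002(28000) + 1.5(7) = 9.8 − 25.48 + 56 + 10.5 = 50.82.
∂Q/∂P_x = −2.6, so E_p = (−2.6)·(9.8/50.82) ≈ -0.50.
|E_p| < 1: demand is inelastic.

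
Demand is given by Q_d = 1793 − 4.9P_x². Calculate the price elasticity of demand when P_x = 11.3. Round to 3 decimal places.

-1.072

At P_x = 11.3, Q_d = 1167.319.
dQ_d/dP_x = −2·4.9·P_x = −110.74.
Point elasticity E = (dQ_d/dP_x)·(P_x/Q_d) = -110.74 × 11.3/1167.319 ≈ -1.072.
|E| > 1, so demand is elastic at this price.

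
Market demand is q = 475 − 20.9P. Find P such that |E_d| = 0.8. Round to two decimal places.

10.10

Set −bP/(a − bP) = −0.8 ⇒ bP = 0.8(a − bP) ⇒ bP(1+0.8) = 0.8·a.
P = 0.8·475/(20.9·1.8) ≈ 10.10.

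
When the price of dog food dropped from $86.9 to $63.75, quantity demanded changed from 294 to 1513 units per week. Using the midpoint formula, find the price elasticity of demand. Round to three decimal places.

-4.390

%Δq = (1513 − 294)/[(294 + 1513)/2] = 1219/903.5 ≈ 1.3492.
%ΔP = (63.75 − 86.9)/[(86.9 + 63.75)/2] = -23.15/75.325 ≈ -0.3073.
Arc elasticity E = %Δq/%ΔP ≈ 1.3492/-0.3073 ≈ -4.390.
|E| > 1: demand is elastic over this range.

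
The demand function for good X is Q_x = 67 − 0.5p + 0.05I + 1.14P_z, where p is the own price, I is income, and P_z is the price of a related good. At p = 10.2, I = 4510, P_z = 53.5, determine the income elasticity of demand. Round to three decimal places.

0.647

Q_x = 67 − 0.5(10.2) + 0.05(4510) + 1.14(53.5) = 67 − 5.1 + 225.5 + 60.99 = 348.39.
∂Q_x/∂I = +0.05, so E_I = 0.05·(4510/348.39) ≈ 0.647.
E_I ∈ (0,1): normal good (necessity).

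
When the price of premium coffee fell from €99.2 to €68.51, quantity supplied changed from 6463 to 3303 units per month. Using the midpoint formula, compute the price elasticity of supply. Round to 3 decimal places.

1.768

%Δq = (3303 − 6463)/[(6463 + 3303)/2] = -3160/4883 ≈ -0.6471.
%ΔP = (68.51 − 99.2)/[(99.2 + 68.51)/2] = -30.69/83.855 ≈ -0.3660.
Arc elasticity E = %Δq/%ΔP ≈ -0.6471/-0.3660 ≈ 1.768.
|E| > 1: supply is elastic over this range.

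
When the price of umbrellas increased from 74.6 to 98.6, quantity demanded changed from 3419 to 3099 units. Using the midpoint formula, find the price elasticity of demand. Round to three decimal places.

%Δq = (3099 − 3419)/[(3419 + 3099)/2] = -320/3259 ≈ -0.0982.
%Δp = (98.6 − 74.6)/[(74.6 + 98.6)/2] = 24/86.6 ≈ 0.2771.
Arc elasticity E = %Δq/%Δp ≈ -0.0982/0.2771 ≈ -0.354.
|E| < 1: demand is inelastic over this range.

-0.354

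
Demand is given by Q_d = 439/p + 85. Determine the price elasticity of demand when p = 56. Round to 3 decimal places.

-0.084

At p = 56, Q_d = 92.8393.
dQ_d/dp = −439/p² = −0.14.
Point elasticity E = (dQ_d/dp)·(p/Q_d) = -0.14 × 56/92.8393 ≈ -0.084.
|E| < 1, so demand is inelastic at this price.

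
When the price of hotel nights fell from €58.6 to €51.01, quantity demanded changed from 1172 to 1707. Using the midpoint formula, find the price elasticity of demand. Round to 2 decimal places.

-2.68

%Δq = (1707 − 1172)/[(1172 + 1707)/2] = 535/1439.5 ≈ 0.3717.
%ΔP = (51.01 − 58.6)/[(58.6 + 51.01)/2] = -7.59/54.805 ≈ -0.1385.
Arc elasticity E = %Δq/%ΔP ≈ 0.3717/-0.1385 ≈ -2.68.
|E| > 1: demand is elastic over this range.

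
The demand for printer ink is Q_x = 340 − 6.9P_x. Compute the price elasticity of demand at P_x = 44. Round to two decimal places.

At P_x = 44, Q_x = 36.4.
dQ_x/dP_x = −6.9.
Point elasticity E = (dQ_x/dP_x)·(P_x/Q_x) = -6.9 × 44/36.4 ≈ -8.34.
|E| > 1, so demand is elastic at this price.

-8.34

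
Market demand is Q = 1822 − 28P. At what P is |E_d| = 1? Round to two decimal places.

For linear demand Q = a − bP, E = −bP/(a − bP). |E| = 1 ⇒ bP = a − bP ⇒ P = a/(2b).
P = 1822/(2·28) ≈ 32.54.

32.54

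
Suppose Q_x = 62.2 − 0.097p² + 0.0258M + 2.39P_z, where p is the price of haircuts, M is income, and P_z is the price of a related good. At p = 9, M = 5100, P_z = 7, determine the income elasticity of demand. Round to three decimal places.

0.649

First evaluate Q_x: 62.2 − 0.097(9)² + 0.0258(5100) + 2.39(7) = 62.2 − 7.857 + 131.58 + 16.73 = 202.653.
∂Q_x/∂M = +0.0258, so E_I = 0.0258·(5100/202.653) ≈ 0.649.
E_I ∈ (0,1): normal good (necessity).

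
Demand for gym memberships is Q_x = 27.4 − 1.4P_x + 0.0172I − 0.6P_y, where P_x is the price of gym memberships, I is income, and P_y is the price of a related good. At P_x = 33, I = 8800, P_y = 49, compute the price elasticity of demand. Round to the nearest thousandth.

Evaluating quantity at (P_x, I, P_y) gives Q_x = 27.4 − 1.4(33) + 0.0172(8800) − 0.6(49) = 27.4 − 46.2 + 151.36 − 29.4 = 103.16.
∂Q_x/∂P_x = −1.4, so E_p = (−1.4)·(33/103.16) ≈ -0.448.
|E_p| < 1: demand is inelastic.

-0.448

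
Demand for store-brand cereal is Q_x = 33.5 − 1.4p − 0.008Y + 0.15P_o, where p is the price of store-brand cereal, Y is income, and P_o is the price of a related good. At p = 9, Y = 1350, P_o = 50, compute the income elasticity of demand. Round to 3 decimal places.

Q_x = 33.5 − 1.4(9) − 0.008(1350) + 0.15(50) = 33.5 − 12.6 − 10.8 + 7.5 = 17.6.
∂Q_x/∂Y = −0.008, so E_I = -0.008·(1350/17.6) ≈ -0.614.
E_I < 0: inferior good.

-0.614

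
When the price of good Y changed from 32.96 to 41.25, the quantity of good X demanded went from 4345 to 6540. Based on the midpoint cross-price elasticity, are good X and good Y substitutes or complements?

%ΔQ_x = (6540 − 4345)/[(4345+6540)/2] = 2195/5442.5 ≈ 0.4033.
%ΔP_y = (41.25 − 32.96)/[(32.96+41.25)/2] ≈ 0.2234.
E_xy = 0.4033/0.2234 ≈ 1.805.
E_xy > 0, so the goods are substitutes.

substitutes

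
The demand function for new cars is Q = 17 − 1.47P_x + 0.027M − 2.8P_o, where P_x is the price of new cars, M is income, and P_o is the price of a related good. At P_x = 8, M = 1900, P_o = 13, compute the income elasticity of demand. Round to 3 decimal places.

2.547

At the given point, Q = 17 − 1.47(8) + 0.027(1900) − 2.8(13) = 17 − 11.76 + 51.3 − 36.4 = 20.14.
∂Q/∂M = +0.027, so E_I = 0.027·(1900/20.14) ≈ 2.547.
E_I > 1: normal good (luxury).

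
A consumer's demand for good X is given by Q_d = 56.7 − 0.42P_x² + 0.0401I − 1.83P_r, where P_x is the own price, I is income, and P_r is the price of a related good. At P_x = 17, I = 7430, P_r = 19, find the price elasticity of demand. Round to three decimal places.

-1.223

At the given point, Q_d = 56.7 − 0.42(17)² + 0.0401(7430) − 1.83(19) = 56.7 − 121.38 + 297.943 − 34.77 = 198.493.
∂Q_d/∂P_x = −2·0.42·P_x = -14.28, so E_p = -14.28·(17/198.493) ≈ -1.223.
|E_p| > 1: demand is elastic.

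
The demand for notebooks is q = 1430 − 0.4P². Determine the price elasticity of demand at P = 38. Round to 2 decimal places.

At P = 38, q = 852.4.
dq/dP = −2·0.4·P = −30.4.
Point elasticity E = (dq/dP)·(P/q) = -30.4 × 38/852.4 ≈ -1.36.
|E| > 1, so demand is elastic at this price.

-1.36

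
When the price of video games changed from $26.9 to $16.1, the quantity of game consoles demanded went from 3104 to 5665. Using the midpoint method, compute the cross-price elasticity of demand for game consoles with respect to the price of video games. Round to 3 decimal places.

-1.163

%ΔQ_x = (5665 − 3104)/[(3104+5665)/2] = 2561/4384.5 ≈ 0.5841.
%ΔP_y = (16.1 − 26.9)/[(26.9+16.1)/2] ≈ -0.5023.
E_xy = 0.5841/-0.5023 ≈ -1.163.
E_xy < 0, so game consoles and video games are complements.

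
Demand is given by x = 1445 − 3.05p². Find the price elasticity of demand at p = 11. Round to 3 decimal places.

At p = 11, x = 1075.95.
dx/dp = −2·3.05·p = −67.1.
Point elasticity E = (dx/dp)·(p/x) = -67.1 × 11/1075.95 ≈ -0.686.
|E| < 1, so demand is inelastic at this price.

-0.686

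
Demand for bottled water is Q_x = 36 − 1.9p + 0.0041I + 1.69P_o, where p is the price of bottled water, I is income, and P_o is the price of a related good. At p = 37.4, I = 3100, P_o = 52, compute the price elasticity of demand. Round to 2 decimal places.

Q_x = 36 − 1.9(37.4) + 0.0041(3100) + 1.69(52) = 36 − 71.06 + 12.71 + 87.88 = 65.53.
∂Q_x/∂p = −1.9, so E_p = (−1.9)·(37.4/65.53) ≈ -1.08.
|E_p| > 1: demand is elastic.

-1.08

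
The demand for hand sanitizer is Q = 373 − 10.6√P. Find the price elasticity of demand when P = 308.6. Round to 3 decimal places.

At P = 308.6, Q = 186.7896.
dQ/dP = −10.6/(2√P) = −10.6/(2·17.567).
Point elasticity E = (dQ/dP)·(P/Q) = -0.3017 × 308.6/186.7896 ≈ -0.498.
|E| < 1, so demand is inelastic at this price.

-0.498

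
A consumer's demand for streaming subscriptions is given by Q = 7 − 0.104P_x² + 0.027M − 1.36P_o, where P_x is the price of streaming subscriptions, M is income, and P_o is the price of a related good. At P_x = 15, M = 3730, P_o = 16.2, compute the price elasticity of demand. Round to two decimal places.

First evaluate Q: 7 − 0.104(15)² + 0.027(3730) − 1.36(16.2) = 7 − 23.4 + 100.71 − 22.032 = 62.278.
∂Q/∂P_x = −2·0.104·P_x = -3.12, so E_p = -3.12·(15/62.278) ≈ -0.75.
|E_p| < 1: demand is inelastic.

-0.75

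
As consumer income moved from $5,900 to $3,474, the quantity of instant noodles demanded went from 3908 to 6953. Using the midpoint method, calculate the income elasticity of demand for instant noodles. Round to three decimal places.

-1.083

%ΔQ = (6953 − 3908)/[(3908+6953)/2] = 3045/5430.5 ≈ 0.5607.
%ΔM = (3,474 − 5,900)/[(5,900+3,474)/2] = -2426/4687 ≈ -0.5176.
E_I = %ΔQ/%ΔM ≈ -1.083.
E_I < 0: inferior good.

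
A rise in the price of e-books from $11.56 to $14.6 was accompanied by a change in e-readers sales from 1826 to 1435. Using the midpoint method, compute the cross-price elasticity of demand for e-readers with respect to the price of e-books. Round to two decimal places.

-1.03

%ΔQ_x = (1435 − 1826)/[(1826+1435)/2] = -391/1630.5 ≈ -0.2398.
%ΔP_y = (14.6 − 11.56)/[(11.56+14.6)/2] ≈ 0.2324.
E_xy = -0.2398/0.2324 ≈ -1.03.
E_xy < 0, so e-readers and e-books are complements.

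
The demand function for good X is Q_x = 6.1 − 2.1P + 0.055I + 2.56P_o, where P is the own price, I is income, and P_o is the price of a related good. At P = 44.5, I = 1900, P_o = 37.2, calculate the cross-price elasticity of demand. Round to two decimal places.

At the given point, Q_x = 6.1 − 2.1(44.5) + 0.055(1900) + 2.56(37.2) = 6.1 − 93.45 + 104.5 + 95.232 = 112.382.
∂Q_x/∂P_o = +2.56, so E_xy = 2.56·(37.2/112.382) ≈ 0.85.
E_xy > 0: the goods are substitutes.

0.85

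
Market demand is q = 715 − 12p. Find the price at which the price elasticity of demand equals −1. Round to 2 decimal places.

For linear demand q = a − bp, E = −bp/(a − bp). |E| = 1 ⇒ bp = a − bp ⇒ p = a/(2b).
p = 715/(2·12) ≈ 29.79.

29.79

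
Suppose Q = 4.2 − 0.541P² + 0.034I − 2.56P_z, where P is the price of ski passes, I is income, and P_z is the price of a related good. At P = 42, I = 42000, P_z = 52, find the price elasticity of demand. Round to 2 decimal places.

-5.54

At the given point, Q = 4.2 − 0.541(42)² + 0.034(42000) − 2.56(52) = 4.2 − 954.324 + 1428 − 133.12 = 344.756.
∂Q/∂P = −2·0.541·P = -45.444, so E_p = -45.444·(42/344.756) ≈ -5.54.
|E_p| > 1: demand is elastic.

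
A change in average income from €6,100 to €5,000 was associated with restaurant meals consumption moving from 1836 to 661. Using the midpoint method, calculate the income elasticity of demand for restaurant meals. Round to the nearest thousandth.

%ΔQ = (661 − 1836)/[(1836+661)/2] = -1175/1248.5 ≈ -0.9411.
%ΔI = (5,000 − 6,100)/[(6,100+5,000)/2] = -1100/5550 ≈ -0.1982.
E_I = %ΔQ/%ΔI ≈ 4.748.
E_I > 1: normal good (luxury).

4.748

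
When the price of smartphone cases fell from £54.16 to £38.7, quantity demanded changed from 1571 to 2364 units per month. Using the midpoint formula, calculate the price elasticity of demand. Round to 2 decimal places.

%ΔQ = (2364 − 1571)/[(1571 + 2364)/2] = 793/1967.5 ≈ 0.4030.
%Δp = (38.7 − 54.16)/[(54.16 + 38.7)/2] = -15.46/46.43 ≈ -0.3330.
Arc elasticity E = %ΔQ/%Δp ≈ 0.4030/-0.3330 ≈ -1.21.
|E| > 1: demand is elastic over this range.

-1.21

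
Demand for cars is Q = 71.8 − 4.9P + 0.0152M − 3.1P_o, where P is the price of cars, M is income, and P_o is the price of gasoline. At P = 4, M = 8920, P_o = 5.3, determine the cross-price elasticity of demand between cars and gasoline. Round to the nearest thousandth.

-0.096

First evaluate Q: 71.8 − 4.9(4) + 0.0152(8920) − 3.1(5.3) = 71.8 − 19.6 + 135.584 − 16.43 = 171.354.
∂Q/∂P_o = −3.1, so E_xy = -3.1·(5.3/171.354) ≈ -0.096.
E_xy < 0: the goods are complements.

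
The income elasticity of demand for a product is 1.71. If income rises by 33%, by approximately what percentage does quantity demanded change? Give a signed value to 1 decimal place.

56.4

%ΔQ ≈ E × %ΔI = (1.71) × (33%) ≈ 56.4%.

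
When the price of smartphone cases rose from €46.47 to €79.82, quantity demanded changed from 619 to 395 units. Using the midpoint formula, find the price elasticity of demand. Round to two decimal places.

-0.84

%Δq = (395 − 619)/[(619 + 395)/2] = -224/507 ≈ -0.4418.
%ΔP = (79.82 − 46.47)/[(46.47 + 79.82)/2] = 33.35/63.145 ≈ 0.5281.
Arc elasticity E = %Δq/%ΔP ≈ -0.4418/0.5281 ≈ -0.84.
|E| < 1: demand is inelastic over this range.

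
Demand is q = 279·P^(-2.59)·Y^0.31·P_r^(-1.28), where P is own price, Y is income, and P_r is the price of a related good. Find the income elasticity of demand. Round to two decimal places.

0.31

For a Cobb–Douglas (constant-elasticity) form q = A·Y^α·…, the elasticity with respect to Y equals the exponent α at every point.
Here the exponent on Y is 0.31, so the income elasticity of demand is 0.31.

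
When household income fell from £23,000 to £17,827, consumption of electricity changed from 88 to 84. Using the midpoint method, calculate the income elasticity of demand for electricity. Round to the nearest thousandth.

%ΔQ = (84 − 88)/[(88+84)/2] = -4/86 ≈ -0.0465.
%ΔM = (17,827 − 23,000)/[(23,000+17,827)/2] = -5173/20413.5 ≈ -0.2534.
E_I = %ΔQ/%ΔM ≈ 0.184.
E_I ∈ (0,1): normal good (necessity).

0.184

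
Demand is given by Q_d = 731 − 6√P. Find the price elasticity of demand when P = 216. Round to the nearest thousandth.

At P = 216, Q_d = 642.8184.
dQ_d/dP = −6/(2√P) = −6/(2·14.6969).
Point elasticity E = (dQ_d/dP)·(P/Q_d) = -0.2041 × 216/642.8184 ≈ -0.069.
|E| < 1, so demand is inelastic at this price.

-0.069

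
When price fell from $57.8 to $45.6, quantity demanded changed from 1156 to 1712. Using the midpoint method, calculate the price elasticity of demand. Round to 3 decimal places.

-1.643

%Δq = (1712 − 1156)/[(1156 + 1712)/2] = 556/1434 ≈ 0.3877.
%ΔP = (45.6 − 57.8)/[(57.8 + 45.6)/2] = -12.2/51.7 ≈ -0.2360.
Arc elasticity E = %Δq/%ΔP ≈ 0.3877/-0.2360 ≈ -1.643.
|E| > 1: demand is elastic over this range.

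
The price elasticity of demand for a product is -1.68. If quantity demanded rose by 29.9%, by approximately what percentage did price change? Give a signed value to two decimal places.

%ΔQ ≈ E × %ΔP ⇒ %ΔP = %ΔQ / E = (29.9%)/(-1.68) ≈ -17.80%.

-17.80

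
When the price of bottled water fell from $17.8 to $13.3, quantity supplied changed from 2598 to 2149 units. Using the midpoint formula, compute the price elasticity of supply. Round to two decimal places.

0.65

%ΔQ = (2149 − 2598)/[(2598 + 2149)/2] = -449/2373.5 ≈ -0.1892.
%Δp = (13.3 − 17.8)/[(17.8 + 13.3)/2] = -4.5/15.55 ≈ -0.2894.
Arc elasticity E = %ΔQ/%Δp ≈ -0.1892/-0.2894 ≈ 0.65.
|E| < 1: supply is inelastic over this range.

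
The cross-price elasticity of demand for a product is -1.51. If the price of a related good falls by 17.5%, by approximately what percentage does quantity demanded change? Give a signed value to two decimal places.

%ΔQ ≈ E × %ΔP_y = (-1.51) × (-17.5%) ≈ 26.43%.

26.43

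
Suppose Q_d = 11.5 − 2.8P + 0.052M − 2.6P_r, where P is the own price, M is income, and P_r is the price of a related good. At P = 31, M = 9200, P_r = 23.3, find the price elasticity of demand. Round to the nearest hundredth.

Q_d = 11.5 − 2.8(31) + 0.052(9200) − 2.6(23.3) = 11.5 − 86.8 + 478.4 − 60.58 = 342.52.
∂Q_d/∂P = −2.8, so E_p = (−2.8)·(31/342.52) ≈ -0.25.
|E_p| < 1: demand is inelastic.

-0.25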